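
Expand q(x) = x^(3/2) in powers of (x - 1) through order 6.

7*(x - 1)^6/1024 - 3*(x - 1)^5/256 + 3*(x - 1)^4/128 - (x - 1)^3/16 + 3*(x - 1)^2/8 + 3*(x - 1)/2 + 1

q(1) = 1
q′(1) = 3/2
q′′(1) = 3/4
q′′′(1) = -3/8
q^(4)(1) = 9/16
q^(5)(1) = -45/32
q^(6)(1) = 315/64
The Taylor polynomial is Σ q^(k)(1)/k! · (x - 1)^k.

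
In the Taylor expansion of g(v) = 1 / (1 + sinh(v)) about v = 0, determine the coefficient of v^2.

1

Write 1/(1+u) = 1 - u + u^2 - u^3 + ... and substitute the series for u.
[v^0] = 1;  [v^1] = -1;  [v^2] = 1.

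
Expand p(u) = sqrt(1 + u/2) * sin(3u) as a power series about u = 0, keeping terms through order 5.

22101*u^5/10240 - 141*u^4/128 - 147*u^3/32 + 3*u^2/4 + 3*u

Expand each factor separately, then convolve coefficients.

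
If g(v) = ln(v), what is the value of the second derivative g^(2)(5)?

-1/25

The coefficient of (v - 5)^2 in the expansion is -1/50, so g′′(5) = 2! * (-1/50) = -1/25.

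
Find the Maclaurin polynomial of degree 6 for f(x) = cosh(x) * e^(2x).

73*x^6/144 + 61*x^5/60 + 41*x^4/24 + 7*x^3/3 + 5*x^2/2 + 2*x + 1

Take the Cauchy product of the two expansions.
f(0) = 1
f′(0) = 2
f′′(0) = 5
f′′′(0) = 14
f^(4)(0) = 41
f^(5)(0) = 122
f^(6)(0) = 365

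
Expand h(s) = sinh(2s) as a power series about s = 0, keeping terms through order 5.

4*s^5/15 + 4*s^3/3 + 2*s

h(0) = 0
h′(0) = 2
h′′(0) = 0
h′′′(0) = 8
h^(4)(0) = 0
h^(5)(0) = 32
The Taylor polynomial is Σ h^(k)(0)/k! · s^k.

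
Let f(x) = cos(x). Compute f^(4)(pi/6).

Compute the successive derivatives at the expansion point and divide by k!.
The coefficient of (x - pi/6)^4 in the expansion is sqrt(3)/48, so f^(4)(pi/6) = 4! * (sqrt(3)/48) = sqrt(3)/2.

sqrt(3)/2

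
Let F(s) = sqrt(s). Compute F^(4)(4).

-15/2048

The coefficient of (s - 4)^4 in the expansion is -5/16384, so F^(4)(4) = 4! * (-5/16384) = -15/2048.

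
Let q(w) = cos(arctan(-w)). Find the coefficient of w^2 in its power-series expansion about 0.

Compose series: expand the inner function first, then feed it into the outer expansion.
q(0) = 1
q′(0) = 0
q′′(0) = -1
The Taylor polynomial is Σ q^(k)(0)/k! · w^k.

-1/2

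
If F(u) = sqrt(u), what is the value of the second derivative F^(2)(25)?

From the series, [(u - 25)^2] F = -1/1000; multiply by 2! = 2 to get -1/500.

-1/500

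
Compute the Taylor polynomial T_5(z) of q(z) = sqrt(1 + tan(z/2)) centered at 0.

Compose series: expand the inner function first, then feed it into the outer expansion.
q(0) = 1
q′(0) = 1/4
q′′(0) = -1/16
q′′′(0) = 11/64
q^(4)(0) = -47/256
q^(5)(0) = 601/1024

601*z^5/122880 - 47*z^4/6144 + 11*z^3/384 - z^2/32 + z/4 + 1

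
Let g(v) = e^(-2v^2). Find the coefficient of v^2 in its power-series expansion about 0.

-2

c_2 = g′′(0)/2! = -2.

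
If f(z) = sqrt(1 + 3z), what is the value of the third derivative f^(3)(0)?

81/8

From the series, [z^3] f = 27/16; multiply by 3! = 6 to get 81/8.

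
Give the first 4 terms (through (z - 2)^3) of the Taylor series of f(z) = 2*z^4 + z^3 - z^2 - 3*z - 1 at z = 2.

17*(z - 2)^3 + 53*(z - 2)^2 + 69*(z - 2) + 29

Differentiate repeatedly and evaluate at the center.
f(2) = 29
f′(2) = 69
f′′(2) = 106
f′′′(2) = 102
Dividing each by k! gives the coefficients c_0, ..., c_3.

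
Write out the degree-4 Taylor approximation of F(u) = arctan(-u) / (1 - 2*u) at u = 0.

Expand 1/(denominator) as a geometric series and multiply by the numerator's series.
F(0) = 0
F′(0) = -1
F′′(0) = -4
F′′′(0) = -22
F^(4)(0) = -176

-22*u^4/3 - 11*u^3/3 - 2*u^2 - u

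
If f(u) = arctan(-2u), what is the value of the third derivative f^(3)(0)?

16

The coefficient of u^3 in the expansion is 8/3, so f′′′(0) = 3! * (8/3) = 16.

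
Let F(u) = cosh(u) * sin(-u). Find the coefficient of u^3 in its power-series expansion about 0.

Take the Cauchy product of the two expansions.
[u^0] = 0;  [u^1] = -1;  [u^2] = 0;  [u^3] = -1/3.

-1/3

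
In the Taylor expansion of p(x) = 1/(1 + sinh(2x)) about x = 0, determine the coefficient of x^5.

-724/15

Substitute the inner expansion into the outer series and collect powers.
[x^0] = 1;  [x^1] = -2;  [x^2] = 4;  [x^3] = -28/3;  [x^4] = 64/3;  [x^5] = -724/15.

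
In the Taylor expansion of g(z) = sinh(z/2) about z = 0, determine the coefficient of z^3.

g(0) = 0
g′(0) = 1/2
g′′(0) = 0
g′′′(0) = 1/8
So c_3 = g′′′(0)/3! = 1/48.

1/48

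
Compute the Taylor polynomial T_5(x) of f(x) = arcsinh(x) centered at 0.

3*x^5/40 - x^3/6 + x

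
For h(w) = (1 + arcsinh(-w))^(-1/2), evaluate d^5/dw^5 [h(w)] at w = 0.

489/32

Compose series: expand the inner function first, then feed it into the outer expansion.
The coefficient of w^5 in the expansion is 163/1280, so h^(5)(0) = 5! * (163/1280) = 489/32.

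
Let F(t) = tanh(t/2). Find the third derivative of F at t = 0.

-1/4

From the series, [t^3] F = -1/24; multiply by 3! = 6 to get -1/4.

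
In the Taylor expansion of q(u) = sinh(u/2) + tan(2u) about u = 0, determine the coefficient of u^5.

3277/768

Expand each term separately and add.
[u^0] = 0;  [u^1] = 5/2;  [u^2] = 0;  [u^3] = 43/16;  [u^4] = 0;  [u^5] = 3277/768.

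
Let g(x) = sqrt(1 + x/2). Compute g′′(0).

-1/16

The coefficient of x^2 in the expansion is -1/32, so g′′(0) = 2! * (-1/32) = -1/16.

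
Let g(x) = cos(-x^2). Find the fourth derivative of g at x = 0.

From the series, [x^4] g = -1/2; multiply by 4! = 24 to get -12.

-12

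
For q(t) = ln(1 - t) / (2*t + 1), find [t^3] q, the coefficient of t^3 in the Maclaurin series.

Multiply the numerator's expansion by the denominator's geometric series.
So c_3 = q′′′(0)/3! = -10/3.

-10/3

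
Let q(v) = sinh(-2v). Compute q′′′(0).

From the series, [v^3] q = -4/3; multiply by 3! = 6 to get -8.

-8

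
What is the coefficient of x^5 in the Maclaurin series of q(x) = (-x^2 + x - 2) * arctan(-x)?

1/15

Distribute the polynomial across the series and collect like powers.
q(0) = 0
q′(0) = 2
q′′(0) = -2
q′′′(0) = 2
q^(4)(0) = 8
q^(5)(0) = 8
Then c_k = q^(k)(0)/k! gives each Taylor coefficient.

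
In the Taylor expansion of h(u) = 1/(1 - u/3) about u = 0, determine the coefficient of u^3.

1/27

[u^0] = 1;  [u^1] = 1/3;  [u^2] = 1/9;  [u^3] = 1/27.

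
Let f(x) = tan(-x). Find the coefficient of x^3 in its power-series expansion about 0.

-1/3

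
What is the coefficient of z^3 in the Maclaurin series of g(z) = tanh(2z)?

g(0) = 0
g′(0) = 2
g′′(0) = 0
g′′′(0) = -16
Then c_k = g^(k)(0)/k! gives each Taylor coefficient.

-8/3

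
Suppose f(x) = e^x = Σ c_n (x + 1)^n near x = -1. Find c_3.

Apply the Taylor formula c_k = f^(k)(a)/k!.
[(x + 1)^0] = e^(-1);  [(x + 1)^1] = e^(-1);  [(x + 1)^2] = e^(-1)/2;  [(x + 1)^3] = e^(-1)/6.

e^(-1)/6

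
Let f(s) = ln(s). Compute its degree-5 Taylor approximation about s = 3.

(s - 3)^5/1215 - (s - 3)^4/324 + (s - 3)^3/81 - (s - 3)^2/18 + (s - 3)/3 + ln(3)

Use the known series and substitute for the argument.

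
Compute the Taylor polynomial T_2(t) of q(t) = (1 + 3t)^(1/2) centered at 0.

-9*t^2/8 + 3*t/2 + 1

Apply the Taylor formula c_k = f^(k)(a)/k!.
q(0) = 1
q′(0) = 3/2
q′′(0) = -9/4
Dividing each by k! gives the coefficients c_0, ..., c_2.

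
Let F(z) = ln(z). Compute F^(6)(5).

The coefficient of (z - 5)^6 in the expansion is -1/93750, so F^(6)(5) = 6! * (-1/93750) = -24/3125.

-24/3125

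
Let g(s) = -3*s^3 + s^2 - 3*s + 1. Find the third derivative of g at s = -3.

The coefficient of (s + 3)^3 in the expansion is -3, so g′′′(-3) = 3! * (-3) = -18.

-18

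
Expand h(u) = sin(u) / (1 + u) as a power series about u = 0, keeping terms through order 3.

Multiply the two series term by term and collect like powers.
[u^0] = 0;  [u^1] = 1;  [u^2] = -1;  [u^3] = 5/6.

5*u^3/6 - u^2 + u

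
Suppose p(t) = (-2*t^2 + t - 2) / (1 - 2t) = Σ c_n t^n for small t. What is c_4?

Distribute the polynomial across the series and collect like powers.
[t^0] = -2;  [t^1] = -3;  [t^2] = -8;  [t^3] = -16;  [t^4] = -32.

-32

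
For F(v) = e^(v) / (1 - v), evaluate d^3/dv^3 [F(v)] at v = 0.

Multiply the two series term by term and collect like powers.
The coefficient of v^3 in the expansion is 8/3, so F′′′(0) = 3! * (8/3) = 16.

16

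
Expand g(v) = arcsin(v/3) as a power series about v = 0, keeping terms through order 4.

v^3/162 + v/3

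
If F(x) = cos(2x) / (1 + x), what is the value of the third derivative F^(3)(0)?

6

Expand each factor separately, then convolve coefficients.
The coefficient of x^3 in the expansion is 1, so F′′′(0) = 3! * (1) = 6.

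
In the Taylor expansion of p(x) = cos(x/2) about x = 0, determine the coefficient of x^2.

Differentiate repeatedly and evaluate at the center.
So c_2 = p′′(0)/2! = -1/8.

-1/8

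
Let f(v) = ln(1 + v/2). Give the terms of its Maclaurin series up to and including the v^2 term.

-v^2/8 + v/2

f(0) = 0
f′(0) = 1/2
f′′(0) = -1/4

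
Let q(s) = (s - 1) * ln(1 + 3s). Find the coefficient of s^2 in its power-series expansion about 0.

Multiply each power in the prefactor through the base expansion.
[s^0] = 0;  [s^1] = -3;  [s^2] = 15/2.

15/2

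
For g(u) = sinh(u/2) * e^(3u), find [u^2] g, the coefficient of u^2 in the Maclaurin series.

Multiply the two series term by term and collect like powers.
So c_2 = g′′(0)/2! = 3/2.

3/2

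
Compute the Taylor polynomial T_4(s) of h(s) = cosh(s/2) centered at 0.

h(0) = 1
h′(0) = 0
h′′(0) = 1/4
h′′′(0) = 0
h^(4)(0) = 1/16
Dividing each by k! gives the coefficients c_0, ..., c_4.

s^4/384 + s^2/8 + 1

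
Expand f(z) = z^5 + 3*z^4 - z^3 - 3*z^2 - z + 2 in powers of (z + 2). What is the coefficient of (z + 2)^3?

f(-2) = 16
f′(-2) = -17
f′′(-2) = -10
f′′′(-2) = 90
Then c_k = f^(k)(-2)/k! gives each Taylor coefficient.

15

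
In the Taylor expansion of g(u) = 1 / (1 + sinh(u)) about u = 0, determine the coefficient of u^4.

Write 1/(1+u) = 1 - u + u^2 - u^3 + ... and substitute the series for u.
g(0) = 1
g′(0) = -1
g′′(0) = 2
g′′′(0) = -7
g^(4)(0) = 32
Dividing each by k! gives the coefficients c_0, ..., c_4.

4/3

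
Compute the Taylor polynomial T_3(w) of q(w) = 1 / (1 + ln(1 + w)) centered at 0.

-7*w^3/3 + 3*w^2/2 - w + 1

Use the geometric series for the reciprocal, then substitute.
q(0) = 1
q′(0) = -1
q′′(0) = 3
q′′′(0) = -14
Dividing each by k! gives the coefficients c_0, ..., c_3.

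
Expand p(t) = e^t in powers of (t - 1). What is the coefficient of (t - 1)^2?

Compute the successive derivatives at the expansion point and divide by k!.
[(t - 1)^0] = e;  [(t - 1)^1] = e;  [(t - 1)^2] = e/2.

e/2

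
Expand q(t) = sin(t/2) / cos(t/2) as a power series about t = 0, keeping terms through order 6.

Invert the denominator's series and multiply.
q(0) = 0
q′(0) = 1/2
q′′(0) = 0
q′′′(0) = 1/4
q^(4)(0) = 0
q^(5)(0) = 1/2
q^(6)(0) = 0

t^5/240 + t^3/24 + t/2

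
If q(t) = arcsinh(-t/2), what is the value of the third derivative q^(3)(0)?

1/8

The coefficient of t^3 in the expansion is 1/48, so q′′′(0) = 3! * (1/48) = 1/8.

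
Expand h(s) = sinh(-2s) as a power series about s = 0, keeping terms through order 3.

[s^0] = 0;  [s^1] = -2;  [s^2] = 0;  [s^3] = -4/3.

-4*s^3/3 - 2*s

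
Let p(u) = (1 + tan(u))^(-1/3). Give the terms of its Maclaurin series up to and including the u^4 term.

71*u^4/243 - 23*u^3/81 + 2*u^2/9 - u/3 + 1

Plug the Maclaurin series of the inner function into that of the outer and collect terms.
p(0) = 1
p′(0) = -1/3
p′′(0) = 4/9
p′′′(0) = -46/27
p^(4)(0) = 568/81
Dividing each by k! gives the coefficients c_0, ..., c_4.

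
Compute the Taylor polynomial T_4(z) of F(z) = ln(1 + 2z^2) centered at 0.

-2*z^4 + 2*z^2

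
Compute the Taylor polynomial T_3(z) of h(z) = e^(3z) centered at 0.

9*z^3/2 + 9*z^2/2 + 3*z + 1

Compute the successive derivatives at the expansion point and divide by k!.
h(0) = 1
h′(0) = 3
h′′(0) = 9
h′′′(0) = 27
Dividing each by k! gives the coefficients c_0, ..., c_3.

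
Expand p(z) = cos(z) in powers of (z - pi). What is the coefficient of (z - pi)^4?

[(z - pi)^0] = -1;  [(z - pi)^1] = 0;  [(z - pi)^2] = 1/2;  [(z - pi)^3] = 0;  [(z - pi)^4] = -1/24.
So c_4 = p^(4)(pi)/4! = -1/24.

-1/24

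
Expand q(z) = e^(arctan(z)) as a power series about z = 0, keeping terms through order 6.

29*z^6/144 + z^5/24 - 7*z^4/24 - z^3/6 + z^2/2 + z + 1

Compose series: expand the inner function first, then feed it into the outer expansion.
q(0) = 1
q′(0) = 1
q′′(0) = 1
q′′′(0) = -1
q^(4)(0) = -7
q^(5)(0) = 5
q^(6)(0) = 145
Then c_k = q^(k)(0)/k! gives each Taylor coefficient.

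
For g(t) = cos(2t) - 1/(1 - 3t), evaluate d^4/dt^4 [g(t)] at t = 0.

-1928

Combine the two series term by term.
From the series, [t^4] g = -241/3; multiply by 4! = 24 to get -1928.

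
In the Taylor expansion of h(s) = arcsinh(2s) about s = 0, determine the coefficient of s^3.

-4/3

h(0) = 0
h′(0) = 2
h′′(0) = 0
h′′′(0) = -8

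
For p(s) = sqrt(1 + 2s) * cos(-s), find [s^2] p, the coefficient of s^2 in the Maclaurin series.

Write out both Maclaurin series and multiply, keeping only the needed powers.
So c_2 = p′′(0)/2! = -1.

-1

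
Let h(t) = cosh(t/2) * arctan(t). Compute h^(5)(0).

309/16

Write out both Maclaurin series and multiply, keeping only the needed powers.
From the series, [t^5] h = 103/640; multiply by 5! = 120 to get 309/16.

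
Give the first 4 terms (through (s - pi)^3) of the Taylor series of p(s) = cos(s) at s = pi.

p(pi) = -1
p′(pi) = 0
p′′(pi) = 1
p′′′(pi) = 0
The Taylor polynomial is Σ p^(k)(pi)/k! · (s - pi)^k.

(s - pi)^2/2 - 1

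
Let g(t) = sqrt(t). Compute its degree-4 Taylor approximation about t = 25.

-(t - 25)^4/2000000 + (t - 25)^3/50000 - (t - 25)^2/1000 + (t - 25)/10 + 5

Apply the Taylor formula c_k = f^(k)(a)/k!.
[(t - 25)^0] = 5;  [(t - 25)^1] = 1/10;  [(t - 25)^2] = -1/1000;  [(t - 25)^3] = 1/50000;  [(t - 25)^4] = -1/2000000.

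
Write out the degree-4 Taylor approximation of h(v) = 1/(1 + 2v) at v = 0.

16*v^4 - 8*v^3 + 4*v^2 - 2*v + 1

[v^0] = 1;  [v^1] = -2;  [v^2] = 4;  [v^3] = -8;  [v^4] = 16.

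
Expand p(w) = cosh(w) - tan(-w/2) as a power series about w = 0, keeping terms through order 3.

w^3/24 + w^2/2 + w/2 + 1

Combine the two series term by term.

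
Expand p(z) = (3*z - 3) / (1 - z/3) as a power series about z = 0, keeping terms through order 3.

Multiply each power in the prefactor through the base expansion.
[z^0] = -3;  [z^1] = 2;  [z^2] = 2/3;  [z^3] = 2/9.

2*z^3/9 + 2*z^2/3 + 2*z - 3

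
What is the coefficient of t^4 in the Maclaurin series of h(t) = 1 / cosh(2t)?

Invert the denominator's series and multiply.
[t^0] = 1;  [t^1] = 0;  [t^2] = -2;  [t^3] = 0;  [t^4] = 10/3.

10/3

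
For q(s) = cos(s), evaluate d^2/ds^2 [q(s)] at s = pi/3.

The coefficient of (s - pi/3)^2 in the expansion is -1/4, so q′′(pi/3) = 2! * (-1/4) = -1/2.

-1/2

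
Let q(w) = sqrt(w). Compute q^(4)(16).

-15/262144

From the series, [(w - 16)^4] q = -5/2097152; multiply by 4! = 24 to get -15/262144.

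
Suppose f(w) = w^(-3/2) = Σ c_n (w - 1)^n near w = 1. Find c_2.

15/8

Compute the successive derivatives at the expansion point and divide by k!.
[(w - 1)^0] = 1;  [(w - 1)^1] = -3/2;  [(w - 1)^2] = 15/8.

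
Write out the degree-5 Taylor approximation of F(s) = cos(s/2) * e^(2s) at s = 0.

101*s^5/960 + 161*s^4/384 + 13*s^3/12 + 15*s^2/8 + 2*s + 1

Expand each factor separately, then convolve coefficients.
F(0) = 1
F′(0) = 2
F′′(0) = 15/4
F′′′(0) = 13/2
F^(4)(0) = 161/16
F^(5)(0) = 101/8
Dividing each by k! gives the coefficients c_0, ..., c_5.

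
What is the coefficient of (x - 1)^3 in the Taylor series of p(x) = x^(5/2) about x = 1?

5/16

[(x - 1)^0] = 1;  [(x - 1)^1] = 5/2;  [(x - 1)^2] = 15/8;  [(x - 1)^3] = 5/16.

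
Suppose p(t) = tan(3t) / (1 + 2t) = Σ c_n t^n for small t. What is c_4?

-42

Take the Cauchy product of the two expansions.
[t^0] = 0;  [t^1] = 3;  [t^2] = -6;  [t^3] = 21;  [t^4] = -42.
So c_4 = p^(4)(0)/4! = -42.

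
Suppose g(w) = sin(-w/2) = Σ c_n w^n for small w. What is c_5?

-1/3840

Differentiate repeatedly and evaluate at the center.
So c_5 = g^(5)(0)/5! = -1/3840.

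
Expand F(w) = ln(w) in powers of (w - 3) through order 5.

Use the known series and substitute for the argument.
F(3) = ln(3)
F′(3) = 1/3
F′′(3) = -1/9
F′′′(3) = 2/27
F^(4)(3) = -2/27
F^(5)(3) = 8/81

(w - 3)^5/1215 - (w - 3)^4/324 + (w - 3)^3/81 - (w - 3)^2/18 + (w - 3)/3 + ln(3)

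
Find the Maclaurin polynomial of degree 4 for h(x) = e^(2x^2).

h(0) = 1
h′(0) = 0
h′′(0) = 4
h′′′(0) = 0
h^(4)(0) = 48
Dividing each by k! gives the coefficients c_0, ..., c_4.

2*x^4 + 2*x^2 + 1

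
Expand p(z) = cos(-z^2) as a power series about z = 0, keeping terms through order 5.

Use the known series and substitute for the argument.
p(0) = 1
p′(0) = 0
p′′(0) = 0
p′′′(0) = 0
p^(4)(0) = -12
p^(5)(0) = 0
Then c_k = p^(k)(0)/k! gives each Taylor coefficient.

1 - z^4/2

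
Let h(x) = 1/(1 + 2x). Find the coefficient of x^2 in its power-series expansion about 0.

4

Use the known series and substitute for the argument.
[x^0] = 1;  [x^1] = -2;  [x^2] = 4.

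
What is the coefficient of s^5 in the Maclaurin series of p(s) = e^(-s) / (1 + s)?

-163/60

Expand each factor separately, then convolve coefficients.
[s^0] = 1;  [s^1] = -2;  [s^2] = 5/2;  [s^3] = -8/3;  [s^4] = 65/24;  [s^5] = -163/60.
So c_5 = p^(5)(0)/5! = -163/60.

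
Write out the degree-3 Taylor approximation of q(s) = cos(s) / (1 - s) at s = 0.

Multiply the numerator's expansion by the denominator's geometric series.
[s^0] = 1;  [s^1] = 1;  [s^2] = 1/2;  [s^3] = 1/2.

s^3/2 + s^2/2 + s + 1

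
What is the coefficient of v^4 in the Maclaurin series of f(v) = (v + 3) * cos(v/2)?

Shift and add copies of the series according to the polynomial's terms.
[v^0] = 3;  [v^1] = 1;  [v^2] = -3/8;  [v^3] = -1/8;  [v^4] = 1/128.

1/128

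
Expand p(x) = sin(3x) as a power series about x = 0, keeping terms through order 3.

p(0) = 0
p′(0) = 3
p′′(0) = 0
p′′′(0) = -27
Dividing each by k! gives the coefficients c_0, ..., c_3.

-9*x^3/2 + 3*x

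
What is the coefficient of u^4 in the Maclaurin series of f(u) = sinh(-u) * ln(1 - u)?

Expand each factor separately, then convolve coefficients.
f(0) = 0
f′(0) = 0
f′′(0) = 2
f′′′(0) = 3
f^(4)(0) = 12
Dividing each by k! gives the coefficients c_0, ..., c_4.

1/2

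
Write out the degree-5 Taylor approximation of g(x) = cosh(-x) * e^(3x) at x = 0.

22*x^5/5 + 17*x^4/3 + 6*x^3 + 5*x^2 + 3*x + 1

Expand each factor separately, then convolve coefficients.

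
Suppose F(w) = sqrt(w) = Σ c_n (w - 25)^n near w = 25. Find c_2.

F(25) = 5
F′(25) = 1/10
F′′(25) = -1/500
So c_2 = F′′(25)/2! = -1/1000.

-1/1000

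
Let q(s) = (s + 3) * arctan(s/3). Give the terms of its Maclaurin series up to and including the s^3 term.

-s^3/27 + s^2/3 + s

Distribute the polynomial across the series and collect like powers.
[s^0] = 0;  [s^1] = 1;  [s^2] = 1/3;  [s^3] = -1/27.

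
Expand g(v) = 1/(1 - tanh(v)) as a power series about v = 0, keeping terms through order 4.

v^4/3 + 2*v^3/3 + v^2 + v + 1

Compose series: expand the inner function first, then feed it into the outer expansion.
[v^0] = 1;  [v^1] = 1;  [v^2] = 1;  [v^3] = 2/3;  [v^4] = 1/3.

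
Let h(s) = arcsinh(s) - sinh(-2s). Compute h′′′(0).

Combine the two series term by term.
The coefficient of s^3 in the expansion is 7/6, so h′′′(0) = 3! * (7/6) = 7.

7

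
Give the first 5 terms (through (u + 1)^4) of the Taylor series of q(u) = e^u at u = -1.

(u + 1)^4*e^(-1)/24 + (u + 1)^3*e^(-1)/6 + (u + 1)^2*e^(-1)/2 + (u + 1)*e^(-1) + e^(-1)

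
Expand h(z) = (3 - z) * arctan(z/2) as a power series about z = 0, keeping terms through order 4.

z^4/24 - z^3/8 - z^2/2 + 3*z/2

Shift and add copies of the series according to the polynomial's terms.
[z^0] = 0;  [z^1] = 3/2;  [z^2] = -1/2;  [z^3] = -1/8;  [z^4] = 1/24.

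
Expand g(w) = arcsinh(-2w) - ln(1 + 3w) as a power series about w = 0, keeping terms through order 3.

Add the two expansions coefficient-wise.
[w^0] = 0;  [w^1] = -5;  [w^2] = 9/2;  [w^3] = -23/3.

-23*w^3/3 + 9*w^2/2 - 5*w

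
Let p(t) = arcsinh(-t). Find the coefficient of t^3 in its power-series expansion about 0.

1/6

Differentiate repeatedly and evaluate at the center.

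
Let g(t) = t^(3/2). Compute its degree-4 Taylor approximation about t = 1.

g(1) = 1
g′(1) = 3/2
g′′(1) = 3/4
g′′′(1) = -3/8
g^(4)(1) = 9/16
Then c_k = g^(k)(1)/k! gives each Taylor coefficient.

3*(t - 1)^4/128 - (t - 1)^3/16 + 3*(t - 1)^2/8 + 3*(t - 1)/2 + 1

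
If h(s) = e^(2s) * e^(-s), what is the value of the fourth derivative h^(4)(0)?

Multiply the two series term by term and collect like powers.
The coefficient of s^4 in the expansion is 1/24, so h^(4)(0) = 4! * (1/24) = 1.

1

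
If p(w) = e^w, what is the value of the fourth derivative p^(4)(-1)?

e^(-1)

From the series, [(w + 1)^4] p = e^(-1)/24; multiply by 4! = 24 to get e^(-1).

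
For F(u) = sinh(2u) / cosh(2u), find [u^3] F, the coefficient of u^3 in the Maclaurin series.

Write the quotient as an unknown series and match coefficients against numerator = denominator · series.
F(0) = 0
F′(0) = 2
F′′(0) = 0
F′′′(0) = -16

-8/3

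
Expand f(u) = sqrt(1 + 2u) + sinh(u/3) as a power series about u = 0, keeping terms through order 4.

Expand each term separately and add.
f(0) = 1
f′(0) = 4/3
f′′(0) = -1
f′′′(0) = 82/27
f^(4)(0) = -15

-5*u^4/8 + 41*u^3/81 - u^2/2 + 4*u/3 + 1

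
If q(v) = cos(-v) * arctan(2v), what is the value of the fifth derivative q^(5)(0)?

Take the Cauchy product of the two expansions.
From the series, [v^5] q = 469/60; multiply by 5! = 120 to get 938.

938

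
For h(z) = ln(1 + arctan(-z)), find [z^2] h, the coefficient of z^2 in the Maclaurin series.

Let u equal the inner series; expand the outer function in u and truncate.
So c_2 = h′′(0)/2! = -1/2.

-1/2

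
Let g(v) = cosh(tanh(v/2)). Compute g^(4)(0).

Let u equal the inner series; expand the outer function in u and truncate.
From the series, [v^4] g = -7/384; multiply by 4! = 24 to get -7/16.

-7/16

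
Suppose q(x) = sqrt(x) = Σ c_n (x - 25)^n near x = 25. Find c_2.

[(x - 25)^0] = 5;  [(x - 25)^1] = 1/10;  [(x - 25)^2] = -1/1000.

-1/1000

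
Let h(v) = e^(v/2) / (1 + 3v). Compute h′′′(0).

Take the Cauchy product of the two expansions.
The coefficient of v^3 in the expansion is -1097/48, so h′′′(0) = 3! * (-1097/48) = -1097/8.

-1097/8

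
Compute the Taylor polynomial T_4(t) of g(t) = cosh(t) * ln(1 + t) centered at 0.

Multiply the two series term by term and collect like powers.
g(0) = 0
g′(0) = 1
g′′(0) = -1
g′′′(0) = 5
g^(4)(0) = -12
The Taylor polynomial is Σ g^(k)(0)/k! · t^k.

-t^4/2 + 5*t^3/6 - t^2/2 + t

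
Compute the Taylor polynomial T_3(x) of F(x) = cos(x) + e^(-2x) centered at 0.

-4*x^3/3 + 3*x^2/2 - 2*x + 2

Add the two expansions coefficient-wise.
F(0) = 2
F′(0) = -2
F′′(0) = 3
F′′′(0) = -8
Dividing each by k! gives the coefficients c_0, ..., c_3.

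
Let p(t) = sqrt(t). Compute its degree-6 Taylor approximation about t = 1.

-21*(t - 1)^6/1024 + 7*(t - 1)^5/256 - 5*(t - 1)^4/128 + (t - 1)^3/16 - (t - 1)^2/8 + (t - 1)/2 + 1

Apply the Taylor formula c_k = f^(k)(a)/k!.
p(1) = 1
p′(1) = 1/2
p′′(1) = -1/4
p′′′(1) = 3/8
p^(4)(1) = -15/16
p^(5)(1) = 105/32
p^(6)(1) = -945/64
The Taylor polynomial is Σ p^(k)(1)/k! · (t - 1)^k.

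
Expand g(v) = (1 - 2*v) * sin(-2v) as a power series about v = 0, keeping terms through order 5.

-4*v^5/15 - 8*v^4/3 + 4*v^3/3 + 4*v^2 - 2*v

Distribute the polynomial across the series and collect like powers.
g(0) = 0
g′(0) = -2
g′′(0) = 8
g′′′(0) = 8
g^(4)(0) = -64
g^(5)(0) = -32
The Taylor polynomial is Σ g^(k)(0)/k! · v^k.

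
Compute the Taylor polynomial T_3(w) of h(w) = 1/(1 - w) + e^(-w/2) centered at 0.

Expand each term separately and add.
h(0) = 2
h′(0) = 1/2
h′′(0) = 9/4
h′′′(0) = 47/8

47*w^3/48 + 9*w^2/8 + w/2 + 2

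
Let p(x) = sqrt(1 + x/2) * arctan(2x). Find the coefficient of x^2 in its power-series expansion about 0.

1/2

Multiply the two series term by term and collect like powers.
p(0) = 0
p′(0) = 2
p′′(0) = 1
So c_2 = p′′(0)/2! = 1/2.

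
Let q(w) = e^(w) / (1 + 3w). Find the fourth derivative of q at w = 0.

Take the Cauchy product of the two expansions.
The coefficient of w^4 in the expansion is 1393/24, so q^(4)(0) = 4! * (1393/24) = 1393.

1393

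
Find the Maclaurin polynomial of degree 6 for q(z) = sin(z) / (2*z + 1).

-1841*z^6/60 + 1841*z^5/120 - 23*z^4/3 + 23*z^3/6 - 2*z^2 + z

Multiply the numerator's expansion by the denominator's geometric series.
q(0) = 0
q′(0) = 1
q′′(0) = -4
q′′′(0) = 23
q^(4)(0) = -184
q^(5)(0) = 1841
q^(6)(0) = -22092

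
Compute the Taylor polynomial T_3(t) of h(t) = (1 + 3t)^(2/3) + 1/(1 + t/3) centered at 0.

35*t^3/27 - 8*t^2/9 + 5*t/3 + 2

Add the two expansions coefficient-wise.
h(0) = 2
h′(0) = 5/3
h′′(0) = -16/9
h′′′(0) = 70/9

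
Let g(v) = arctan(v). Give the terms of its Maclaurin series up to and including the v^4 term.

-v^3/3 + v

g(0) = 0
g′(0) = 1
g′′(0) = 0
g′′′(0) = -2
g^(4)(0) = 0
The Taylor polynomial is Σ g^(k)(0)/k! · v^k.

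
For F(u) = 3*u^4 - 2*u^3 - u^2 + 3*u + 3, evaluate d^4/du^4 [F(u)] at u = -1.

72

The coefficient of (u + 1)^4 in the expansion is 3, so F^(4)(-1) = 4! * (3) = 72.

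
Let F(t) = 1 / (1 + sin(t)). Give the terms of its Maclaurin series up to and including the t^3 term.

Write 1/(1+u) = 1 - u + u^2 - u^3 + ... and substitute the series for u.

-5*t^3/6 + t^2 - t + 1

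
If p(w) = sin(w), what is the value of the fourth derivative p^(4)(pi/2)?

The coefficient of (w - pi/2)^4 in the expansion is 1/24, so p^(4)(pi/2) = 4! * (1/24) = 1.

1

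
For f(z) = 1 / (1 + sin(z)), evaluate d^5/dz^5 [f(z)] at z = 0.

-61

Expand as Σ (-1)^k u^k with u equal to the inner function's series.
The coefficient of z^5 in the expansion is -61/120, so f^(5)(0) = 5! * (-61/120) = -61.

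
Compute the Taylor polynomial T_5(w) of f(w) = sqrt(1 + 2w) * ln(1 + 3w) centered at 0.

Multiply the two series term by term and collect like powers.
f(0) = 0
f′(0) = 3
f′′(0) = -3
f′′′(0) = 18
f^(4)(0) = -180
f^(5)(0) = 2367

789*w^5/40 - 15*w^4/2 + 3*w^3 - 3*w^2/2 + 3*w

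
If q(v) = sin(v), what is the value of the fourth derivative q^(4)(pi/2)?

From the series, [(v - pi/2)^4] q = 1/24; multiply by 4! = 24 to get 1.

1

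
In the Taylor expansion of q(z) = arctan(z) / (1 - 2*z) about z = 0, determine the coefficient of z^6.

446/15

Expand 1/(denominator) as a geometric series and multiply by the numerator's series.
q(0) = 0
q′(0) = 1
q′′(0) = 4
q′′′(0) = 22
q^(4)(0) = 176
q^(5)(0) = 1784
q^(6)(0) = 21408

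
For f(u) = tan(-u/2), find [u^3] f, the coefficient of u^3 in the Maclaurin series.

-1/24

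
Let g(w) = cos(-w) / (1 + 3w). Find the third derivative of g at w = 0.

Expand each factor separately, then convolve coefficients.
From the series, [w^3] g = -51/2; multiply by 3! = 6 to get -153.

-153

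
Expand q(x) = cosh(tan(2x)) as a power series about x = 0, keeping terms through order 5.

Substitute the inner expansion into the outer series and collect powers.
q(0) = 1
q′(0) = 0
q′′(0) = 4
q′′′(0) = 0
q^(4)(0) = 144
q^(5)(0) = 0
Then c_k = q^(k)(0)/k! gives each Taylor coefficient.

6*x^4 + 2*x^2 + 1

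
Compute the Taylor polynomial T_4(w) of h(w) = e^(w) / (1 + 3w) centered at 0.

Take the Cauchy product of the two expansions.
h(0) = 1
h′(0) = -2
h′′(0) = 13
h′′′(0) = -116
h^(4)(0) = 1393
Dividing each by k! gives the coefficients c_0, ..., c_4.

1393*w^4/24 - 58*w^3/3 + 13*w^2/2 - 2*w + 1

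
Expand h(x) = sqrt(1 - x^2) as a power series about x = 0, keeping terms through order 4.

-x^4/8 - x^2/2 + 1

Compute the successive derivatives at the expansion point and divide by k!.
h(0) = 1
h′(0) = 0
h′′(0) = -1
h′′′(0) = 0
h^(4)(0) = -3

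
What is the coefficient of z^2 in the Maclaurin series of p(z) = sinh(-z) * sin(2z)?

-2

Take the Cauchy product of the two expansions.
p(0) = 0
p′(0) = 0
p′′(0) = -4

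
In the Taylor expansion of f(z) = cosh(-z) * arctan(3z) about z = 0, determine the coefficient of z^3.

-15/2

Take the Cauchy product of the two expansions.
[z^0] = 0;  [z^1] = 3;  [z^2] = 0;  [z^3] = -15/2.
So c_3 = f′′′(0)/3! = -15/2.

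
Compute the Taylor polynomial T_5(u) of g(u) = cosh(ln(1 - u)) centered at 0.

u^5/2 + u^4/2 + u^3/2 + u^2/2 + 1

Plug the Maclaurin series of the inner function into that of the outer and collect terms.
g(0) = 1
g′(0) = 0
g′′(0) = 1
g′′′(0) = 3
g^(4)(0) = 12
g^(5)(0) = 60
Then c_k = g^(k)(0)/k! gives each Taylor coefficient.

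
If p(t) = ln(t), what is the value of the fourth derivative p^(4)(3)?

From the series, [(t - 3)^4] p = -1/324; multiply by 4! = 24 to get -2/27.

-2/27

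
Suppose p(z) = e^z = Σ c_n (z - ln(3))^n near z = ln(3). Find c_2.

3/2

[(z - ln(3))^0] = 3;  [(z - ln(3))^1] = 3;  [(z - ln(3))^2] = 3/2.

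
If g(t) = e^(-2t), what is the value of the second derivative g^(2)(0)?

4

The coefficient of t^2 in the expansion is 2, so g′′(0) = 2! * (2) = 4.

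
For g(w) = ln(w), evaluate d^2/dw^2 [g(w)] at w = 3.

Differentiate repeatedly and evaluate at the center.
The coefficient of (w - 3)^2 in the expansion is -1/18, so g′′(3) = 2! * (-1/18) = -1/9.

-1/9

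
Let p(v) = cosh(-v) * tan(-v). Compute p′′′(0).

Take the Cauchy product of the two expansions.
The coefficient of v^3 in the expansion is -5/6, so p′′′(0) = 3! * (-5/6) = -5.

-5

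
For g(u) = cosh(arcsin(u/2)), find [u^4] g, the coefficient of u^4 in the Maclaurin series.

Let u equal the inner series; expand the outer function in u and truncate.
g(0) = 1
g′(0) = 0
g′′(0) = 1/4
g′′′(0) = 0
g^(4)(0) = 5/16
So c_4 = g^(4)(0)/4! = 5/384.

5/384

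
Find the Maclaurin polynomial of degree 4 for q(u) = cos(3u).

q(0) = 1
q′(0) = 0
q′′(0) = -9
q′′′(0) = 0
q^(4)(0) = 81

27*u^4/8 - 9*u^2/2 + 1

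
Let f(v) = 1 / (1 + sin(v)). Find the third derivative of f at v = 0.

Use the geometric series for the reciprocal, then substitute.
The coefficient of v^3 in the expansion is -5/6, so f′′′(0) = 3! * (-5/6) = -5.

-5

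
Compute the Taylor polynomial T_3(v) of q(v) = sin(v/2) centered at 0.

-v^3/48 + v/2

[v^0] = 0;  [v^1] = 1/2;  [v^2] = 0;  [v^3] = -1/48.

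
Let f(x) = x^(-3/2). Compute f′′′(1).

-105/8

The coefficient of (x - 1)^3 in the expansion is -35/16, so f′′′(1) = 3! * (-35/16) = -105/8.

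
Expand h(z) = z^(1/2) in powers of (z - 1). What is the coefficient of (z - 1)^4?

-5/128

[(z - 1)^0] = 1;  [(z - 1)^1] = 1/2;  [(z - 1)^2] = -1/8;  [(z - 1)^3] = 1/16;  [(z - 1)^4] = -5/128.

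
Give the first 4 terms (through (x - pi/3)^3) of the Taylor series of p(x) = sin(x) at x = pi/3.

-(x - pi/3)^3/12 - sqrt(3)*(x - pi/3)^2/4 + (x - pi/3)/2 + sqrt(3)/2

Compute the successive derivatives at the expansion point and divide by k!.
p(pi/3) = sqrt(3)/2
p′(pi/3) = 1/2
p′′(pi/3) = -sqrt(3)/2
p′′′(pi/3) = -1/2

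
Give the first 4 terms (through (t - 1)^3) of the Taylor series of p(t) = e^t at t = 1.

[(t - 1)^0] = e;  [(t - 1)^1] = e;  [(t - 1)^2] = e/2;  [(t - 1)^3] = e/6.

e*(t - 1)^3/6 + e*(t - 1)^2/2 + e*(t - 1) + e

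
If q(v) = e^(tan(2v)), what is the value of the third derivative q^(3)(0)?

24

Substitute the inner expansion into the outer series and collect powers.
The coefficient of v^3 in the expansion is 4, so q′′′(0) = 3! * (4) = 24.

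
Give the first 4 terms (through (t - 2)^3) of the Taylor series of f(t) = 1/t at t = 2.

f(2) = 1/2
f′(2) = -1/4
f′′(2) = 1/4
f′′′(2) = -3/8
The Taylor polynomial is Σ f^(k)(2)/k! · (t - 2)^k.

-(t - 2)^3/16 + (t - 2)^2/8 - (t - 2)/4 + 1/2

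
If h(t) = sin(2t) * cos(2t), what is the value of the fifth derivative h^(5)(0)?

Expand each factor separately, then convolve coefficients.
From the series, [t^5] h = 64/15; multiply by 5! = 120 to get 512.

512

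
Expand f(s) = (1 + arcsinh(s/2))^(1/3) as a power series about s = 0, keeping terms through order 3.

Plug the Maclaurin series of the inner function into that of the outer and collect terms.
[s^0] = 1;  [s^1] = 1/6;  [s^2] = -1/36;  [s^3] = 1/1296.

s^3/1296 - s^2/36 + s/6 + 1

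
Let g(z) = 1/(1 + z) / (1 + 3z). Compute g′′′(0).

-240

Multiply the two series term by term and collect like powers.
The coefficient of z^3 in the expansion is -40, so g′′′(0) = 3! * (-40) = -240.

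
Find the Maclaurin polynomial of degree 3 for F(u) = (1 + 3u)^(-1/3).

[u^0] = 1;  [u^1] = -1;  [u^2] = 2;  [u^3] = -14/3.

-14*u^3/3 + 2*u^2 - u + 1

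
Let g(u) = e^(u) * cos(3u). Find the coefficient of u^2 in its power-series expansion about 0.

Write out both Maclaurin series and multiply, keeping only the needed powers.
g(0) = 1
g′(0) = 1
g′′(0) = -8

-4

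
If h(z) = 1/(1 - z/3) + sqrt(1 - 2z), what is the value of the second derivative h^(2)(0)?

-7/9

Expand each term separately and add.
From the series, [z^2] h = -7/18; multiply by 2! = 2 to get -7/9.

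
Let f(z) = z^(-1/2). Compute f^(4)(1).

Use the known series and substitute for the argument.
From the series, [(z - 1)^4] f = 35/128; multiply by 4! = 24 to get 105/16.

105/16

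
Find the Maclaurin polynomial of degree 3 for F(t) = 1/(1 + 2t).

-8*t^3 + 4*t^2 - 2*t + 1

F(0) = 1
F′(0) = -2
F′′(0) = 8
F′′′(0) = -48
Dividing each by k! gives the coefficients c_0, ..., c_3.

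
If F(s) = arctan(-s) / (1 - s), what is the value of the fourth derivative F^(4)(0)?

Multiply the two series term by term and collect like powers.
From the series, [s^4] F = -2/3; multiply by 4! = 24 to get -16.

-16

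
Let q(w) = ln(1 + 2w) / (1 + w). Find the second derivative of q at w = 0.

-8

Write out both Maclaurin series and multiply, keeping only the needed powers.
The coefficient of w^2 in the expansion is -4, so q′′(0) = 2! * (-4) = -8.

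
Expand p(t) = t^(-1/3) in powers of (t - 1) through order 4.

[(t - 1)^0] = 1;  [(t - 1)^1] = -1/3;  [(t - 1)^2] = 2/9;  [(t - 1)^3] = -14/81;  [(t - 1)^4] = 35/243.

35*(t - 1)^4/243 - 14*(t - 1)^3/81 + 2*(t - 1)^2/9 - (t - 1)/3 + 1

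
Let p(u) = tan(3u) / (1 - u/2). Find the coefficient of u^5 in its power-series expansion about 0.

Write out both Maclaurin series and multiply, keeping only the needed powers.
p(0) = 0
p′(0) = 3
p′′(0) = 3
p′′′(0) = 117/2
p^(4)(0) = 117
p^(5)(0) = 8361/2
Dividing each by k! gives the coefficients c_0, ..., c_5.

2787/80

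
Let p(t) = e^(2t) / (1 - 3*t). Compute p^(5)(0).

Expand 1/(denominator) as a geometric series and multiply by the numerator's series.
From the series, [t^5] p = 7099/15; multiply by 5! = 120 to get 56792.

56792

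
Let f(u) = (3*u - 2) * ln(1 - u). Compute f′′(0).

-4

Distribute the polynomial across the series and collect like powers.
From the series, [u^2] f = -2; multiply by 2! = 2 to get -4.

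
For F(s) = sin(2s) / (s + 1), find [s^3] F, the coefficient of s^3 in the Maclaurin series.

2/3

Use 1/(1 - r) = Σ r^k on the denominator, then take the Cauchy product.
[s^0] = 0;  [s^1] = 2;  [s^2] = -2;  [s^3] = 2/3.
So c_3 = F′′′(0)/3! = 2/3.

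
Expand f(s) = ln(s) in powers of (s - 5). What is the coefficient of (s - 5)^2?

Compute the successive derivatives at the expansion point and divide by k!.
[(s - 5)^0] = ln(5);  [(s - 5)^1] = 1/5;  [(s - 5)^2] = -1/50.

-1/50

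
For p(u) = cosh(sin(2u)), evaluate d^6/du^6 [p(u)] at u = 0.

-192

Plug the Maclaurin series of the inner function into that of the outer and collect terms.
From the series, [u^6] p = -4/15; multiply by 6! = 720 to get -192.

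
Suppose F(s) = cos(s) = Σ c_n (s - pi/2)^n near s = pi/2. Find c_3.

1/6

Compute the successive derivatives at the expansion point and divide by k!.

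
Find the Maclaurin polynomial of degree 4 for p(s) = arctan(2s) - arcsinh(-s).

-17*s^3/6 + 3*s

Combine the two series term by term.
p(0) = 0
p′(0) = 3
p′′(0) = 0
p′′′(0) = -17
p^(4)(0) = 0
Then c_k = p^(k)(0)/k! gives each Taylor coefficient.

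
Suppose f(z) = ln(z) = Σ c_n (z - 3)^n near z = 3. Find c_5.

1/1215

f(3) = ln(3)
f′(3) = 1/3
f′′(3) = -1/9
f′′′(3) = 2/27
f^(4)(3) = -2/27
f^(5)(3) = 8/81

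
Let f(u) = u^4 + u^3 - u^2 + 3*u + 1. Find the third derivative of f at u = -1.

The coefficient of (u + 1)^3 in the expansion is -3, so f′′′(-1) = 3! * (-3) = -18.

-18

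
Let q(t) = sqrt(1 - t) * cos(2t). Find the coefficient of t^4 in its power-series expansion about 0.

Multiply the two series term by term and collect like powers.
[t^0] = 1;  [t^1] = -1/2;  [t^2] = -17/8;  [t^3] = 15/16;  [t^4] = 337/384.
So c_4 = q^(4)(0)/4! = 337/384.

337/384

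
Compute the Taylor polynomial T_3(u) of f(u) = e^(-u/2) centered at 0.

-u^3/48 + u^2/8 - u/2 + 1

f(0) = 1
f′(0) = -1/2
f′′(0) = 1/4
f′′′(0) = -1/8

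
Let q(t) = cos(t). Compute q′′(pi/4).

The coefficient of (t - pi/4)^2 in the expansion is -sqrt(2)/4, so q′′(pi/4) = 2! * (-sqrt(2)/4) = -sqrt(2)/2.

-sqrt(2)/2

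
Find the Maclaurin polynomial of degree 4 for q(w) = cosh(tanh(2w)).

-14*w^4/3 + 2*w^2 + 1

Substitute the inner expansion into the outer series and collect powers.
q(0) = 1
q′(0) = 0
q′′(0) = 4
q′′′(0) = 0
q^(4)(0) = -112
Dividing each by k! gives the coefficients c_0, ..., c_4.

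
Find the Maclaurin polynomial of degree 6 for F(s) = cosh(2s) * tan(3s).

262*s^5/5 + 15*s^3 + 3*s

Multiply the two series term by term and collect like powers.
[s^0] = 0;  [s^1] = 3;  [s^2] = 0;  [s^3] = 15;  [s^4] = 0;  [s^5] = 262/5;  [s^6] = 0.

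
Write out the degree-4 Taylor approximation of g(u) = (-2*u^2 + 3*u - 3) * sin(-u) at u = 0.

Multiply each power in the prefactor through the base expansion.
g(0) = 0
g′(0) = 3
g′′(0) = -6
g′′′(0) = 9
g^(4)(0) = 12

u^4/2 + 3*u^3/2 - 3*u^2 + 3*u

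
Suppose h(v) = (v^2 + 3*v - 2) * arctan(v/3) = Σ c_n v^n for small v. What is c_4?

Shift and add copies of the series according to the polynomial's terms.
h(0) = 0
h′(0) = -2/3
h′′(0) = 2
h′′′(0) = 58/27
h^(4)(0) = -8/9
So c_4 = h^(4)(0)/4! = -1/27.

-1/27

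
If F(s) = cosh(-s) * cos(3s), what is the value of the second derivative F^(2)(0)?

-8

Take the Cauchy product of the two expansions.
The coefficient of s^2 in the expansion is -4, so F′′(0) = 2! * (-4) = -8.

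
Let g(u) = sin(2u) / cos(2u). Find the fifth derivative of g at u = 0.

Write the quotient as an unknown series and match coefficients against numerator = denominator · series.
The coefficient of u^5 in the expansion is 64/15, so g^(5)(0) = 5! * (64/15) = 512.

512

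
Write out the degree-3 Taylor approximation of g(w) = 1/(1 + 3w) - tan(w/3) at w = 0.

-2188*w^3/81 + 9*w^2 - 10*w/3 + 1

Combine the two series term by term.
g(0) = 1
g′(0) = -10/3
g′′(0) = 18
g′′′(0) = -4376/27
The Taylor polynomial is Σ g^(k)(0)/k! · w^k.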